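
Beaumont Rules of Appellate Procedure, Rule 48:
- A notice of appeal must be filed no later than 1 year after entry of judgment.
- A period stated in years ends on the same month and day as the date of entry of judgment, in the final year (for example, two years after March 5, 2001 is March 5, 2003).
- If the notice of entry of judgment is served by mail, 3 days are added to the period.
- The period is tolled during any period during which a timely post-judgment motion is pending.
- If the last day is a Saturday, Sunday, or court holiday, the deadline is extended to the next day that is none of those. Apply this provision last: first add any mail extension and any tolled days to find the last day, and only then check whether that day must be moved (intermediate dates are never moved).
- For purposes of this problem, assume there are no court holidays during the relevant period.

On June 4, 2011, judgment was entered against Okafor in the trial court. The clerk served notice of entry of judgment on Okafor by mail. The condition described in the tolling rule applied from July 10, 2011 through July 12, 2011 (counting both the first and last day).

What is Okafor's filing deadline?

June 11, 2012

1 year after June 4, 2011 is June 4, 2012.
Service was by mail, adding 3 days: June 4, 2012 + 3 days = June 7, 2012.
From July 10, 2011 through July 12, 2011 inclusive is 3 days; tolling adds 3 days: June 7, 2012 + 3 days = June 10, 2012.
June 10, 2012 is Sunday. The next qualifying day is June 11, 2012.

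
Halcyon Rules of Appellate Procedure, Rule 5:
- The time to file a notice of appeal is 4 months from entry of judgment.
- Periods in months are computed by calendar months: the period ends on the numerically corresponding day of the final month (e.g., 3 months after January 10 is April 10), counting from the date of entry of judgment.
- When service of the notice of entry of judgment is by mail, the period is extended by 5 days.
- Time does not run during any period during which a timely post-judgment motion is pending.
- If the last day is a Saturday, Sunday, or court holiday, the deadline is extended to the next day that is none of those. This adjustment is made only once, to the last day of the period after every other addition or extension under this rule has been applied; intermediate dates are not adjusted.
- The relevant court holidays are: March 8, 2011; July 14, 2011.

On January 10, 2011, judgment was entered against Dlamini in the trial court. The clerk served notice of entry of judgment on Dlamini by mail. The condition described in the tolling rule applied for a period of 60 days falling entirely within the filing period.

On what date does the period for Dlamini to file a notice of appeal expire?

July 15, 2011

4 months after January 10, 2011 is May 10, 2011.
Service was by mail, adding 5 days: May 10, 2011 + 5 days = May 15, 2011.
Tolling adds 60 days: May 15, 2011 + 60 days = July 14, 2011.
July 14, 2011 is a listed holiday. The next qualifying day is July 15, 2011.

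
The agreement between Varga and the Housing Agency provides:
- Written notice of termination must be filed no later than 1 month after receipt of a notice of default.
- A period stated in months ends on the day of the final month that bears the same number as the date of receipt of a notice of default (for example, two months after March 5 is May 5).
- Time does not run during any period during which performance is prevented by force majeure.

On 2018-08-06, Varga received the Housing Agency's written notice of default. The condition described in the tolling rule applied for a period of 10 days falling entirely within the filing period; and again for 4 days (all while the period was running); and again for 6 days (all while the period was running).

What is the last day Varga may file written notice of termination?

September 26, 2018

1 month after 2018-08-06 is September 6, 2018.
Tolling adds 10 days: September 6, 2018 + 10 days = September 16, 2018.
Tolling adds 4 days: September 16, 2018 + 4 days = September 20, 2018.
Tolling adds 6 days: September 20, 2018 + 6 days = September 26, 2018.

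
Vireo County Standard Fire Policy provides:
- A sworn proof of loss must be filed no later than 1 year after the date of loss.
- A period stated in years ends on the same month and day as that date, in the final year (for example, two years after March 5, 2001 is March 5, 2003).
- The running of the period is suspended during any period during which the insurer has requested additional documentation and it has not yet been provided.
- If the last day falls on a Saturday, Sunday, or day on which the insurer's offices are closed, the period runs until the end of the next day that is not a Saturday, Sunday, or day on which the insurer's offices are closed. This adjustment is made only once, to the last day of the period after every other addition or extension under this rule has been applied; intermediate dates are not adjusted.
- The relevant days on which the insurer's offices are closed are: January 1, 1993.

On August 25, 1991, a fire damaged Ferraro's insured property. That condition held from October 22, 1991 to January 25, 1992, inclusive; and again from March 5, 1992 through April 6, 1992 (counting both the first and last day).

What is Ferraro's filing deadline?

January 4, 1993

1 year after August 25, 1991 is August 25, 1992.
From October 22, 1991 through January 25, 1992 inclusive is 96 days; tolling adds 96 days: August 25, 1992 + 96 days = November 29, 1992.
From March 5, 1992 through April 6, 1992 inclusive is 33 days; tolling adds 33 days: November 29, 1992 + 33 days = January 1, 1993.
January 1, 1993 is a listed holiday; January 2, 1993 is Saturday; January 3, 1993 is Sunday. The next qualifying day is January 4, 1993.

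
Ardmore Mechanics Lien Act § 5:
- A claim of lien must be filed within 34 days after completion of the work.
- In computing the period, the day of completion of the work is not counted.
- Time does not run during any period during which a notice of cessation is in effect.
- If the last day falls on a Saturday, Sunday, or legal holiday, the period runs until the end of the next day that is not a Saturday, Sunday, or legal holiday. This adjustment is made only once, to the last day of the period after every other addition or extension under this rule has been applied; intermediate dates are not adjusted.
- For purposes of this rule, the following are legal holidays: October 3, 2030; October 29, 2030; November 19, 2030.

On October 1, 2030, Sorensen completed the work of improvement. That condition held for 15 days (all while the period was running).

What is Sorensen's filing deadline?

34 days after October 1, 2030 is November 4, 2030.
Tolling adds 15 days: November 4, 2030 + 15 days = November 19, 2030.
November 19, 2030 is a listed holiday. The next qualifying day is November 20, 2030.

November 20, 2030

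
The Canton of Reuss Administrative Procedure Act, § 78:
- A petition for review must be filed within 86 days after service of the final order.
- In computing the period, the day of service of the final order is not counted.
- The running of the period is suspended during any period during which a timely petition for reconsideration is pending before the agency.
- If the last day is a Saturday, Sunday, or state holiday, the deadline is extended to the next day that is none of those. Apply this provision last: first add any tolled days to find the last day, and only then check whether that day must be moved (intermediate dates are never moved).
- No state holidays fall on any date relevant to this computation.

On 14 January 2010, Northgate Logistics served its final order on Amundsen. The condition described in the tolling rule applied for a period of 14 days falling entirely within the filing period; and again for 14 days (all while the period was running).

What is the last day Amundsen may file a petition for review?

86 days after 14 January 2010 is April 10, 2010.
Tolling adds 14 days: April 10, 2010 + 14 days = April 24, 2010.
Tolling adds 14 days: April 24, 2010 + 14 days = May 8, 2010.
May 8, 2010 is Saturday; May 9, 2010 is Sunday. The next qualifying day is May 10, 2010.

May 10, 2010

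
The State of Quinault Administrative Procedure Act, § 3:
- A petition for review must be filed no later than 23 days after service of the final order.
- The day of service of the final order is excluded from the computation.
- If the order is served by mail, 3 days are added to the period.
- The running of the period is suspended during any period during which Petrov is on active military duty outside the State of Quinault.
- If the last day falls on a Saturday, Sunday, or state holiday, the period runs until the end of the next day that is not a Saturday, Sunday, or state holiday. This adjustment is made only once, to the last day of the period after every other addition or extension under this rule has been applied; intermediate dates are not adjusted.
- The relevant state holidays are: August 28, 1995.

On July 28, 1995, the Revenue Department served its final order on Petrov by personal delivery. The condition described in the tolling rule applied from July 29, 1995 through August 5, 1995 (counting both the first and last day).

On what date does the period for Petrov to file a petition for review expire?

August 29, 1995

23 days after July 28, 1995 is August 20, 1995.
Service was not by mail, so no mail extension applies.
From July 29, 1995 through August 5, 1995 inclusive is 8 days; tolling adds 8 days: August 20, 1995 + 8 days = August 28, 1995.
August 28, 1995 is a listed holiday. The next qualifying day is August 29, 1995.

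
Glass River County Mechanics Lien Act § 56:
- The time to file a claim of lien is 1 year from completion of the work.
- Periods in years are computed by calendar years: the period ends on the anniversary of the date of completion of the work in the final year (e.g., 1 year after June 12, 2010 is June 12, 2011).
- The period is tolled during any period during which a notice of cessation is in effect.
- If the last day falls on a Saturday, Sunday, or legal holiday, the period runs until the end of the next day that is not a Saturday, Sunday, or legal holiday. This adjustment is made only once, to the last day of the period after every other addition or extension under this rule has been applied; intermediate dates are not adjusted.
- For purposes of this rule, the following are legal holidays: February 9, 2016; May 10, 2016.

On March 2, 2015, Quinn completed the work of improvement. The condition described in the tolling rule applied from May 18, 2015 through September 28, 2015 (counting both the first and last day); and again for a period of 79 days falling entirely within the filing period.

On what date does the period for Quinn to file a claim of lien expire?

1 year after March 2, 2015 is March 2, 2016.
From May 18, 2015 through September 28, 2015 inclusive is 134 days; tolling adds 134 days: March 2, 2016 + 134 days = July 14, 2016.
Tolling adds 79 days: July 14, 2016 + 79 days = October 1, 2016.
October 1, 2016 is Saturday; October 2, 2016 is Sunday. The next qualifying day is October 3, 2016.

October 3, 2016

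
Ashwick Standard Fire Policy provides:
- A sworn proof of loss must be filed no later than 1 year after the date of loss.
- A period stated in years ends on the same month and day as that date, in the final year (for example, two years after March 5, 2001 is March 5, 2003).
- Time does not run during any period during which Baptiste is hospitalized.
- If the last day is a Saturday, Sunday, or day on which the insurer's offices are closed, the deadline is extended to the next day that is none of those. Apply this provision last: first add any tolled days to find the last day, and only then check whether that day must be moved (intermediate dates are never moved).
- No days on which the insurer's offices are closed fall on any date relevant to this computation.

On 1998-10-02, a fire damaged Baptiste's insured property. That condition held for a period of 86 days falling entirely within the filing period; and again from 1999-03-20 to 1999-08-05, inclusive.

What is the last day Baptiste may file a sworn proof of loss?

May 15, 2000

1 year after 1998-10-02 is October 2, 1999.
Tolling adds 86 days: October 2, 1999 + 86 days = December 27, 1999.
From March 20, 1999 through August 5, 1999 inclusive is 139 days; tolling adds 139 days: December 27, 1999 + 139 days = May 14, 2000.
May 14, 2000 is Sunday. The next qualifying day is May 15, 2000.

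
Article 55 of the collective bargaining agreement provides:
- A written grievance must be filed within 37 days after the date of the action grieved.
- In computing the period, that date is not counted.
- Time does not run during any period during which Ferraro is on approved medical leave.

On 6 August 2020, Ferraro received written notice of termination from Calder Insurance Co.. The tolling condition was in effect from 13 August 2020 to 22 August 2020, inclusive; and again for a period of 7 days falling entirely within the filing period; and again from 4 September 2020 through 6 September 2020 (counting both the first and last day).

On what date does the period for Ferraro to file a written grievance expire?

October 2, 2020

37 days after 6 August 2020 is September 12, 2020.
From August 13, 2020 through August 22, 2020 inclusive is 10 days; tolling adds 10 days: September 12, 2020 + 10 days = September 22, 2020.
Tolling adds 7 days: September 22, 2020 + 7 days = September 29, 2020.
From September 4, 2020 through September 6, 2020 inclusive is 3 days; tolling adds 3 days: September 29, 2020 + 3 days = October 2, 2020.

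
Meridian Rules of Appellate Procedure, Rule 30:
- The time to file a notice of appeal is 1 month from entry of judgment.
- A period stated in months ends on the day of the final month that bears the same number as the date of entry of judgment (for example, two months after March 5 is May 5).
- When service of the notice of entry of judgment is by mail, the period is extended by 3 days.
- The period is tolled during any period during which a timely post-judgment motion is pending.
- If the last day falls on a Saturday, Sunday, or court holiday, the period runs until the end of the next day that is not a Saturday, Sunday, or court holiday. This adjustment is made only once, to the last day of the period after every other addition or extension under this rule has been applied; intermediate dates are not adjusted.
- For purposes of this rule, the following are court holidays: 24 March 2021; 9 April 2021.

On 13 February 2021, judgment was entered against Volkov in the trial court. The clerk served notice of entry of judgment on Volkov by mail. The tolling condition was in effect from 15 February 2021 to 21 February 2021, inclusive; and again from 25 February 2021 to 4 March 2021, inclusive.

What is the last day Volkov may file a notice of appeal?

March 31, 2021

1 month after 13 February 2021 is March 13, 2021.
Service was by mail, adding 3 days: March 13, 2021 + 3 days = March 16, 2021.
From February 15, 2021 through February 21, 2021 inclusive is 7 days; tolling adds 7 days: March 16, 2021 + 7 days = March 23, 2021.
From February 25, 2021 through March 4, 2021 inclusive is 8 days; tolling adds 8 days: March 23, 2021 + 8 days = March 31, 2021.
March 31, 2021 is a Wednesday and not a court holiday, so no extension applies.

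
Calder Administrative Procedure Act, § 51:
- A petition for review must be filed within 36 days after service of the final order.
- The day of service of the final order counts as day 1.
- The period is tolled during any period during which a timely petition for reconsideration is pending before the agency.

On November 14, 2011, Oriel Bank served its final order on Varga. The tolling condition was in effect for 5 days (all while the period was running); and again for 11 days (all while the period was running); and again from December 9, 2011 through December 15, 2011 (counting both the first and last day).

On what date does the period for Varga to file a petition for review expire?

Counting November 14, 2011 as day 1, day 36 is December 19, 2011.
Tolling adds 5 days: December 19, 2011 + 5 days = December 24, 2011.
Tolling adds 11 days: December 24, 2011 + 11 days = January 4, 2012.
From December 9, 2011 through December 15, 2011 inclusive is 7 days; tolling adds 7 days: January 4, 2012 + 7 days = January 11, 2012.

January 11, 2012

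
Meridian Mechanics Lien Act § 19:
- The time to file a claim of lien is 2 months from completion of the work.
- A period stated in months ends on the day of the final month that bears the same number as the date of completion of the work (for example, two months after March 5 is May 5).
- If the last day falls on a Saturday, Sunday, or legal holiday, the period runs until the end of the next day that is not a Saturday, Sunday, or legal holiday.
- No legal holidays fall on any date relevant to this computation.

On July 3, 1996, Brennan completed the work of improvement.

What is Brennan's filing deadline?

2 months after July 3, 1996 is September 3, 1996.
September 3, 1996 is a Tuesday and not a legal holiday, so no extension applies.

September 3, 1996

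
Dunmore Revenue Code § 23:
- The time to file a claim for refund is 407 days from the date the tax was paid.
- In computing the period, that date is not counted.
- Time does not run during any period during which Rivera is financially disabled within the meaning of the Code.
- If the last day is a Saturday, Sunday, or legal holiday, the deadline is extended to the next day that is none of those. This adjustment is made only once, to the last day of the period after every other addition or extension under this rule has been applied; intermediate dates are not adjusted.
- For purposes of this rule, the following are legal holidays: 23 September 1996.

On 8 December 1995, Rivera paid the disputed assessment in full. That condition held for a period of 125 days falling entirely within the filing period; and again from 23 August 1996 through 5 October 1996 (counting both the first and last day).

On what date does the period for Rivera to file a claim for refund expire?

July 7, 1997

407 days after 8 December 1995 is January 18, 1997.
Tolling adds 125 days: January 18, 1997 + 125 days = May 23, 1997.
From August 23, 1996 through October 5, 1996 inclusive is 44 days; tolling adds 44 days: May 23, 1997 + 44 days = July 6, 1997.
July 6, 1997 is Sunday. The next qualifying day is July 7, 1997.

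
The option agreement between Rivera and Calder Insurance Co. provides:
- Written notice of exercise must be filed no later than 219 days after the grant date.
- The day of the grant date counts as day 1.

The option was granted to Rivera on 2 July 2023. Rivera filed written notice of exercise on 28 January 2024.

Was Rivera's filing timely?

Counting 2 July 2023 as day 1, day 219 is February 5, 2024.
The deadline is February 5, 2024; the filing on January 28, 2024 is on or before that date.

Yes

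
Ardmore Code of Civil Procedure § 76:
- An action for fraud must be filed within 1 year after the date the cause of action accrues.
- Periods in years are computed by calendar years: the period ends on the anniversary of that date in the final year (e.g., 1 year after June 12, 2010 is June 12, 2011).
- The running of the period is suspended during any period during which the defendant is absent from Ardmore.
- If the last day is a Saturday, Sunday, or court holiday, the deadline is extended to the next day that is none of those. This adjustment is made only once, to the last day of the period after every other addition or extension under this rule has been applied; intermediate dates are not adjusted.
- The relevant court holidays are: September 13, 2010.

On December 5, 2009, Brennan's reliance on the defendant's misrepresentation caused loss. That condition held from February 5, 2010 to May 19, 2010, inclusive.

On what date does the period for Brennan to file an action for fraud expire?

1 year after December 5, 2009 is December 5, 2010.
From February 5, 2010 through May 19, 2010 inclusive is 104 days; tolling adds 104 days: December 5, 2010 + 104 days = March 19, 2011.
March 19, 2011 is Saturday; March 20, 2011 is Sunday. The next qualifying day is March 21, 2011.

March 21, 2011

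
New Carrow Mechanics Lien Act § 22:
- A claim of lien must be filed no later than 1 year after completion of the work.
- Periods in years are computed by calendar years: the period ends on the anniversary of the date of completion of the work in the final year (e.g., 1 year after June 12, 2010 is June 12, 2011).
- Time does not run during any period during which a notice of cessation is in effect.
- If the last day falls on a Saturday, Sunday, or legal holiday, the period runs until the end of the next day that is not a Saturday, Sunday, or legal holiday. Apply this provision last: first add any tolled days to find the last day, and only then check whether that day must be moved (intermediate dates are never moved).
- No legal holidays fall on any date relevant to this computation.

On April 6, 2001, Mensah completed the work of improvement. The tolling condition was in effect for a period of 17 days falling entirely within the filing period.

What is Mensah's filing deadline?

April 23, 2002

1 year after April 6, 2001 is April 6, 2002.
Tolling adds 17 days: April 6, 2002 + 17 days = April 23, 2002.
April 23, 2002 is a Tuesday and not a legal holiday, so no extension applies.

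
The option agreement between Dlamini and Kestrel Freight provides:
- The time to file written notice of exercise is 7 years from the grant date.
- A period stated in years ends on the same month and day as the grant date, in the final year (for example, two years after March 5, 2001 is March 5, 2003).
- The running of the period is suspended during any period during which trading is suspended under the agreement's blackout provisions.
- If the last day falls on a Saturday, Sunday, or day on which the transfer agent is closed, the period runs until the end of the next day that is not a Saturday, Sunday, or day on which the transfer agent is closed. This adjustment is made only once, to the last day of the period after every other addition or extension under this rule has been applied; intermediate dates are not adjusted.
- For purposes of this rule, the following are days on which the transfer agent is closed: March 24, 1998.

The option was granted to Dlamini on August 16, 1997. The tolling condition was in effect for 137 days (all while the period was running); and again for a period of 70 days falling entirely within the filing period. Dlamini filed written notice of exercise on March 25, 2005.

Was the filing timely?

No

7 years after August 16, 1997 is August 16, 2004.
Tolling adds 137 days: August 16, 2004 + 137 days = December 31, 2004.
Tolling adds 70 days: December 31, 2004 + 70 days = March 11, 2005.
March 11, 2005 is a Friday and not a day on which the transfer agent is closed, so no extension applies.
The deadline is March 11, 2005; the filing on March 25, 2005 is after that date.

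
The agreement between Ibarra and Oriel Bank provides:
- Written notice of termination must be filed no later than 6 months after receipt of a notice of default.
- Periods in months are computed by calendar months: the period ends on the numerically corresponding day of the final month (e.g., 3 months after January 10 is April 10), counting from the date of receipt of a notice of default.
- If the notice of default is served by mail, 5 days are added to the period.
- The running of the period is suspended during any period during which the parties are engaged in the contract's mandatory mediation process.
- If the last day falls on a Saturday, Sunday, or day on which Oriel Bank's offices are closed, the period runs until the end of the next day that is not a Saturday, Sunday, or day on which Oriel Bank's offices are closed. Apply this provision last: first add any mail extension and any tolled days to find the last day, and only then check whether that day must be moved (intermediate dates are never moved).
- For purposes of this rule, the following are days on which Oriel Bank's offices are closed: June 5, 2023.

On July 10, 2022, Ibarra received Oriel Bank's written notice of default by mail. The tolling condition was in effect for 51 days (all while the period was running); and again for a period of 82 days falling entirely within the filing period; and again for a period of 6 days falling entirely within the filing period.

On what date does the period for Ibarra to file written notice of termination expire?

6 months after July 10, 2022 is January 10, 2023.
Service was by mail, adding 5 days: January 10, 2023 + 5 days = January 15, 2023.
Tolling adds 51 days: January 15, 2023 + 51 days = March 7, 2023.
Tolling adds 82 days: March 7, 2023 + 82 days = May 28, 2023.
Tolling adds 6 days: May 28, 2023 + 6 days = June 3, 2023.
June 3, 2023 is Saturday; June 4, 2023 is Sunday; June 5, 2023 is a listed holiday. The next qualifying day is June 6, 2023.

June 6, 2023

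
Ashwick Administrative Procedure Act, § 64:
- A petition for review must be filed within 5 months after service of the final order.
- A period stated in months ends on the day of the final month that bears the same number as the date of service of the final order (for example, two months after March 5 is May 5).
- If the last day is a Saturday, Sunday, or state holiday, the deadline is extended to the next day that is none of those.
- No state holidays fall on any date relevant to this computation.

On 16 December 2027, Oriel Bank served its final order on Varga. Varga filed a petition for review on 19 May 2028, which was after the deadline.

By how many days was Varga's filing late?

3 days

5 months after 16 December 2027 is May 16, 2028.
May 16, 2028 is a Tuesday and not a state holiday, so no extension applies.
The deadline is May 16, 2028; from May 16, 2028 to May 19, 2028 is 3 days.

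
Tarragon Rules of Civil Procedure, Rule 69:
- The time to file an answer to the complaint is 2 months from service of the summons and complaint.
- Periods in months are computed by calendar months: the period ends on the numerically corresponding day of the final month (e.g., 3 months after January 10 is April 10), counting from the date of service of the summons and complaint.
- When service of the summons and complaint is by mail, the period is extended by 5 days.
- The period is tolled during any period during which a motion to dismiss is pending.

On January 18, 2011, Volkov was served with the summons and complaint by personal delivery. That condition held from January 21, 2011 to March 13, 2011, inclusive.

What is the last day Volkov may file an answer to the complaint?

May 9, 2011

2 months after January 18, 2011 is March 18, 2011.
Service was not by mail, so no mail extension applies.
From January 21, 2011 through March 13, 2011 inclusive is 52 days; tolling adds 52 days: March 18, 2011 + 52 days = May 9, 2011.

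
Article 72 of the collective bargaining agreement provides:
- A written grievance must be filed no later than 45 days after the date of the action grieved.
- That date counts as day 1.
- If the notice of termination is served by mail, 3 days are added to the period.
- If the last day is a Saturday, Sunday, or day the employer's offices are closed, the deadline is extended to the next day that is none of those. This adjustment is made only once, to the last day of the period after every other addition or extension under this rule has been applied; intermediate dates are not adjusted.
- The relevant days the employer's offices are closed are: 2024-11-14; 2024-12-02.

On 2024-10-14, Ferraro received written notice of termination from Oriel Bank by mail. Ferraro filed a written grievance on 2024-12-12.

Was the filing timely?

No

Counting 2024-10-14 as day 1, day 45 is November 27, 2024.
Service was by mail, adding 3 days: November 27, 2024 + 3 days = November 30, 2024.
November 30, 2024 is Saturday; December 1, 2024 is Sunday; December 2, 2024 is a listed holiday. The next qualifying day is December 3, 2024.
The deadline is December 3, 2024; the filing on December 12, 2024 is after that date.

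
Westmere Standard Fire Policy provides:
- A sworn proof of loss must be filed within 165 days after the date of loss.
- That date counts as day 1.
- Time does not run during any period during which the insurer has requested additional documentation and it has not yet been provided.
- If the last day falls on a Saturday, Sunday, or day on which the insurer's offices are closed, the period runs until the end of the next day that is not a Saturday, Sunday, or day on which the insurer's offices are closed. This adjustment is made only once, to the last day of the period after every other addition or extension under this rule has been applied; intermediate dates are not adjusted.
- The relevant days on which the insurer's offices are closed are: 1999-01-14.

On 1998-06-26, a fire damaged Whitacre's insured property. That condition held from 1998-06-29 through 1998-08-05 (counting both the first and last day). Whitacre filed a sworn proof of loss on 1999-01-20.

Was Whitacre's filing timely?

No

Counting 1998-06-26 as day 1, day 165 is December 7, 1998.
From June 29, 1998 through August 5, 1998 inclusive is 38 days; tolling adds 38 days: December 7, 1998 + 38 days = January 14, 1999.
January 14, 1999 is a listed holiday. The next qualifying day is January 15, 1999.
The deadline is January 15, 1999; the filing on January 20, 1999 is after that date.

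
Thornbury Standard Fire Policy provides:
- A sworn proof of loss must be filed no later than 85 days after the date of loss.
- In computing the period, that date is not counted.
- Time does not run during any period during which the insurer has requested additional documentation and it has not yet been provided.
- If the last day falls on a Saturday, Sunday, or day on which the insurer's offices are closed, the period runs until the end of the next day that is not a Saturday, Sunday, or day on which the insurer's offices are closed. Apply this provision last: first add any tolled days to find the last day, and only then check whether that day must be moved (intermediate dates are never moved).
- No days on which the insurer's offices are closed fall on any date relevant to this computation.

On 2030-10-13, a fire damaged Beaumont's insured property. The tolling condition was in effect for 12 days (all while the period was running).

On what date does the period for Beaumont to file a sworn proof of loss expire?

85 days after 2030-10-13 is January 6, 2031.
Tolling adds 12 days: January 6, 2031 + 12 days = January 18, 2031.
January 18, 2031 is Saturday; January 19, 2031 is Sunday. The next qualifying day is January 20, 2031.

January 20, 2031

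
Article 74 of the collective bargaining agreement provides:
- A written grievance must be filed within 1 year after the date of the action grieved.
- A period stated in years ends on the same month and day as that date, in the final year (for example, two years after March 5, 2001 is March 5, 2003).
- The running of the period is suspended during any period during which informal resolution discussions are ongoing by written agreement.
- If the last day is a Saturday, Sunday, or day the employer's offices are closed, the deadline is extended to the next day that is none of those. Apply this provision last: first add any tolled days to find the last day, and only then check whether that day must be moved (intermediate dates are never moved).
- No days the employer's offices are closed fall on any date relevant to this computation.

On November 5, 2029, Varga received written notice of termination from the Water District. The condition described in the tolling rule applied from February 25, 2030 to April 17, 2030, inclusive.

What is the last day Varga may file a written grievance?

1 year after November 5, 2029 is November 5, 2030.
From February 25, 2030 through April 17, 2030 inclusive is 52 days; tolling adds 52 days: November 5, 2030 + 52 days = December 27, 2030.
December 27, 2030 is a Friday and not a day the employer's offices are closed, so no extension applies.

December 27, 2030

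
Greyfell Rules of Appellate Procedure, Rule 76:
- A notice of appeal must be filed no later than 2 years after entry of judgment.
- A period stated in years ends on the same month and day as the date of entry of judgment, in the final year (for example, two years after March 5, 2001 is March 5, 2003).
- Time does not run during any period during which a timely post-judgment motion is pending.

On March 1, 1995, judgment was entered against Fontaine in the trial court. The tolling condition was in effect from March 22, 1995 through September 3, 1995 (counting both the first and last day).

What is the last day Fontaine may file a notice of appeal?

August 14, 1997

2 years after March 1, 1995 is March 1, 1997.
From March 22, 1995 through September 3, 1995 inclusive is 166 days; tolling adds 166 days: March 1, 1997 + 166 days = August 14, 1997.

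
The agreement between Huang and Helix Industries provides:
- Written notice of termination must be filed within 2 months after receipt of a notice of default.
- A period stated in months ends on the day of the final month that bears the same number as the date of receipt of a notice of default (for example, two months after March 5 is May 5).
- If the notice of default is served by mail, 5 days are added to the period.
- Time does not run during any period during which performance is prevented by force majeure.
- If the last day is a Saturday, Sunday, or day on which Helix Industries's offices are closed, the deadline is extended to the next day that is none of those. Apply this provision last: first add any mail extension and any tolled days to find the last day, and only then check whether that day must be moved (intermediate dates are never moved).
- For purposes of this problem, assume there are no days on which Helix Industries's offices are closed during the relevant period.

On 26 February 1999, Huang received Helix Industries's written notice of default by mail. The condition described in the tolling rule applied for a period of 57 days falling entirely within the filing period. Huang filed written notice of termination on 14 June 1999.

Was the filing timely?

Yes

2 months after 26 February 1999 is April 26, 1999.
Service was by mail, adding 5 days: April 26, 1999 + 5 days = May 1, 1999.
Tolling adds 57 days: May 1, 1999 + 57 days = June 27, 1999.
June 27, 1999 is Sunday. The next qualifying day is June 28, 1999.
The deadline is June 28, 1999; the filing on June 14, 1999 is on or before that date.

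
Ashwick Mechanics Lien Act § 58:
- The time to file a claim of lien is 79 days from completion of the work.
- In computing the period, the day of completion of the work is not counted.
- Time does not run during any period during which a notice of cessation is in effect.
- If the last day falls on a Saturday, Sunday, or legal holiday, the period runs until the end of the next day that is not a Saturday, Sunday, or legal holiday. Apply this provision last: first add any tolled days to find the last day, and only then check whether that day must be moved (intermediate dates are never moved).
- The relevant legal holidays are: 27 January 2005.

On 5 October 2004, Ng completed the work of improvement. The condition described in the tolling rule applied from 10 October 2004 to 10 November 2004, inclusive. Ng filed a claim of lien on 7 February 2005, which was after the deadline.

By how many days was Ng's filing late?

79 days after 5 October 2004 is December 23, 2004.
From October 10, 2004 through November 10, 2004 inclusive is 32 days; tolling adds 32 days: December 23, 2004 + 32 days = January 24, 2005.
January 24, 2005 is a Monday and not a legal holiday, so no extension applies.
The deadline is January 24, 2005; from January 24, 2005 to February 7, 2005 is 14 days.

14 days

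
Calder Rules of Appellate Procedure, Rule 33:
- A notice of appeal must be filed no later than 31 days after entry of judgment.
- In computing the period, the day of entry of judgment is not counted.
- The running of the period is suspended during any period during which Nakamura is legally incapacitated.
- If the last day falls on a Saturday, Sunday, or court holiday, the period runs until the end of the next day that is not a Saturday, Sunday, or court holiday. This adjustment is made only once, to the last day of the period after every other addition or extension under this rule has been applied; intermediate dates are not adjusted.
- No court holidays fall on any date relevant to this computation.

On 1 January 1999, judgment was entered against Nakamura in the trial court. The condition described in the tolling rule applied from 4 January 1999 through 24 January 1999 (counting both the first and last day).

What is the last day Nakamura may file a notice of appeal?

31 days after 1 January 1999 is February 1, 1999.
From January 4, 1999 through January 24, 1999 inclusive is 21 days; tolling adds 21 days: February 1, 1999 + 21 days = February 22, 1999.
February 22, 1999 is a Monday and not a court holiday, so no extension applies.

February 22, 1999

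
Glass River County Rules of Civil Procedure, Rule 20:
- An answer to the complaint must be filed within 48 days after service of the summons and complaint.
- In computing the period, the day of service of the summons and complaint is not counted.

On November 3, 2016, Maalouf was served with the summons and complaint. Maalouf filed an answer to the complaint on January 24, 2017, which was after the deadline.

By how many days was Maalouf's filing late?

48 days after November 3, 2016 is December 21, 2016.
The deadline is December 21, 2016; from December 21, 2016 to January 24, 2017 is 34 days.

34 days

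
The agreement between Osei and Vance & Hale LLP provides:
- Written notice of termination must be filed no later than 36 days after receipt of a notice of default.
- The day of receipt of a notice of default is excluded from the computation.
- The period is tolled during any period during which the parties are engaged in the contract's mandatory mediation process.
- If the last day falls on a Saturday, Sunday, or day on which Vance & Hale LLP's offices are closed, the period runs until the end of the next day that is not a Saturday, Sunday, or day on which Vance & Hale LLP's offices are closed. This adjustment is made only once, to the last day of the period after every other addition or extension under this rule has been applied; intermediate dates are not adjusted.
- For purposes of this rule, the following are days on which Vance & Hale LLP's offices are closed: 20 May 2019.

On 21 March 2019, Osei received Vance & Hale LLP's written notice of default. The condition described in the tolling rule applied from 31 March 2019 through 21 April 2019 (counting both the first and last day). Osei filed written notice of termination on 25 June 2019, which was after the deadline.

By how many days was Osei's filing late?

36 days after 21 March 2019 is April 26, 2019.
From March 31, 2019 through April 21, 2019 inclusive is 22 days; tolling adds 22 days: April 26, 2019 + 22 days = May 18, 2019.
May 18, 2019 is Saturday; May 19, 2019 is Sunday; May 20, 2019 is a listed holiday. The next qualifying day is May 21, 2019.
The deadline is May 21, 2019; from May 21, 2019 to June 25, 2019 is 35 days.

35 days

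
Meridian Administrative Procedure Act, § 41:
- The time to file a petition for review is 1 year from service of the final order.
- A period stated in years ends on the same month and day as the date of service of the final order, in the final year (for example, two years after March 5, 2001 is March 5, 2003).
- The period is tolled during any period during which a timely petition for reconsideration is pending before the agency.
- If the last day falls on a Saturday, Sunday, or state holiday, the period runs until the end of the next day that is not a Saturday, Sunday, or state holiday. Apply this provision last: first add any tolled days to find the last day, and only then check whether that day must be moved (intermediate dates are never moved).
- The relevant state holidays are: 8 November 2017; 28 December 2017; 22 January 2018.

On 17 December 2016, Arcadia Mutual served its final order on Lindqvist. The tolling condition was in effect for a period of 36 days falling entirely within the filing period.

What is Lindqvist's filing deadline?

January 23, 2018

1 year after 17 December 2016 is December 17, 2017.
Tolling adds 36 days: December 17, 2017 + 36 days = January 22, 2018.
January 22, 2018 is a listed holiday. The next qualifying day is January 23, 2018.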